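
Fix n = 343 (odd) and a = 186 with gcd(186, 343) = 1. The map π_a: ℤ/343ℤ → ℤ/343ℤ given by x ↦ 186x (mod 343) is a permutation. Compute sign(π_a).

Trace 226: π^k(226) = [226, 190, 11, 331, 169, 221, 289] for k=0..6.
Cycle type of π: 147×2 + 21×2 + 3×2 + 1; total 7 cycles.
7 cycles on 343: each ℓ→(−1)^(ℓ−1), product (−1)^336 = +1.
Via Zolotarev, sign(π_{186}) = (186|343) = +1.

+1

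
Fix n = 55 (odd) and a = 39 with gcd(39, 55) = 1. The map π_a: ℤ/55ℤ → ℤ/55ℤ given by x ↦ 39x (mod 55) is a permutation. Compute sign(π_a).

Start at x=29: 29 → 31 → 54 → 16 → 19 → 26 → 24 → … (one orbit).
Cycle type of π: 10×5 + 2×2 + 1; total 8 cycles.
With 8 cycles on 55 points, sign = (−1)^{55−8} = -1.
Check: (39/55) = -1 by Zolotarev.

-1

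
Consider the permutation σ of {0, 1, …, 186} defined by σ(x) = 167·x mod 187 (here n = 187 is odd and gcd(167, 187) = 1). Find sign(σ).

Start at x=74: 74 → 16 → 54 → 42 → 95 → 157 → 39 → … (one orbit).
Cycle type of π: 80×2 + 16 + 10 + 1; total 5 cycles.
With 5 cycles on 187 points, sign = (−1)^{187−5} = +1.
The Jacobi symbol (167|187) = +1 (Zolotarev) agrees.

+1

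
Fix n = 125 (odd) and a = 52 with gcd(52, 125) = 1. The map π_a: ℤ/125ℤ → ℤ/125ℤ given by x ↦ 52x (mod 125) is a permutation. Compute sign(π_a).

Orbit of 78 under x↦52x: [78, 56, 37, 49, 48, 121, 42]… (length divides ord_125(52)).
4 cycles of lengths [100, 20, 4, 1].
sign(π) = (−1)^{n − #cycles} = (−1)^{125−4} = (−1)^121 = -1.

-1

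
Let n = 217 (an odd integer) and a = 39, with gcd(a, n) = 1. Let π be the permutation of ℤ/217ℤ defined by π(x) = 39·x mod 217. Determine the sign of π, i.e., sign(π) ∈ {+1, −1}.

Orbit of 190 under x↦39x: [190, 32, 163, 64, 109, 128, 1]… (length divides ord_217(39)).
Cycle type of π: 15×12 + 5×6 + 3×2 + 1; total 21 cycles.
Σ(ℓ_i−1) = 217−21 = 196; sign = (−1)^196 = +1.

+1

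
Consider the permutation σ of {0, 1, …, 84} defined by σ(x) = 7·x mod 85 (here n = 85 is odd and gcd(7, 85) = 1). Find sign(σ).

+1

Trace 3: π^k(3) = [3, 21, 62, 9, 63, 16, 27] for k=0..6.
Decompose π into cycles: lengths [16, 16, 16, 16, 16, 4, 1] (7 cycles, including the fixed point 0).
Σ(ℓ_i−1) = 85−7 = 78; sign = (−1)^78 = +1.
Via Zolotarev, sign(π_{7}) = (7|85) = +1.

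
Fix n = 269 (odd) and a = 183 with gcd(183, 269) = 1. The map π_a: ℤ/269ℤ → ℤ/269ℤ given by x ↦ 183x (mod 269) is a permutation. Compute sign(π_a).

Trace 203: π^k(203) = [203, 27, 99, 94, 255, 128, 21] for k=0..6.
Decompose π into cycles: lengths [268, 1] (2 cycles, including the fixed point 0).
269 − 2 = 267 transpositions; sign(π) = (−1)^267 = -1.
The Jacobi symbol (183|269) = -1 (Zolotarev) agrees.

-1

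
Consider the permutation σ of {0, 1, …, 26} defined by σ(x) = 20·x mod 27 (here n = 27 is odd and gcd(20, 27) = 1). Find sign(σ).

-1

Orbit of 19 under x↦20x: [19, 2, 13, 17, 16, 23, 1]… (length divides ord_27(20)).
4 cycles of lengths [18, 6, 2, 1].
n − c = 27 − 4 = 23; sign = (−1)^23 = -1.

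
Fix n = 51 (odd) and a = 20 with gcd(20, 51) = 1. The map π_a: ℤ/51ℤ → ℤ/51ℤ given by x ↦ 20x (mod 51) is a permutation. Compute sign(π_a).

+1

Start at x=5: 5 → 49 → 11 → 16 → 14 → 25 → 41 → … (one orbit).
Cycle type of π: 16×3 + 2 + 1; total 5 cycles.
51 − 5 = 46 transpositions; sign(π) = (−1)^46 = +1.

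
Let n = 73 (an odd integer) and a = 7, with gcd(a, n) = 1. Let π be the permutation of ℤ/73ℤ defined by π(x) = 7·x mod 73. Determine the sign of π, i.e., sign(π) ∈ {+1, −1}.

-1

Start at x=46: 46 → 30 → 64 → 10 → 70 → 52 → 72 → … (one orbit).
Cycle lengths of π_7 on ℤ/73ℤ: [24, 24, 24, 1]; 4 cycles in total.
sign(π) = (−1)^{n − #cycles} = (−1)^{73−4} = (−1)^69 = -1.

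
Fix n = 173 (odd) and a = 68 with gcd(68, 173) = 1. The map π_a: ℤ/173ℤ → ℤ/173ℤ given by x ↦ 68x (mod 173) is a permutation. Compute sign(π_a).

-1

Start at x=159: 159 → 86 → 139 → 110 → 41 → 20 → 149 → … (one orbit).
π_68 has 2 disjoint cycles with lengths [172, 1] on {0,…,172}.
sign(π) = (−1)^{n − #cycles} = (−1)^{173−2} = (−1)^171 = -1.
The Jacobi symbol (68|173) = -1 (Zolotarev) agrees.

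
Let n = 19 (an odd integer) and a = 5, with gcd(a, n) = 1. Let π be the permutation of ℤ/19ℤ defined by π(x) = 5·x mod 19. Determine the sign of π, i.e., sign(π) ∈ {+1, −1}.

+1

Trace 11: π^k(11) = [11, 17, 9, 7, 16, 4, 1] for k=0..6.
Decompose π into cycles: lengths [9, 9, 1] (3 cycles, including the fixed point 0).
n − c = 19 − 3 = 16; sign = (−1)^16 = +1.
Check: (5/19) = +1 by Zolotarev.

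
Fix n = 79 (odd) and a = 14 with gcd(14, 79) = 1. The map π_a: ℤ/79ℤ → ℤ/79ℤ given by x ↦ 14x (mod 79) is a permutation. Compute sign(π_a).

Start at x=67: 67 → 69 → 18 → 15 → 52 → 17 → 1 → … (one orbit).
π_14 has 4 disjoint cycles with lengths [26, 26, 26, 1] on {0,…,78}.
With 4 cycles on 79 points, sign = (−1)^{79−4} = -1.

-1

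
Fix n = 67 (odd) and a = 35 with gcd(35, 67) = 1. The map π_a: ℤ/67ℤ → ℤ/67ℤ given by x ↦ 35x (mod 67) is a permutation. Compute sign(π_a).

+1

Trace 23: π^k(23) = [23, 1, 35, 19, 62, 26, 39] for k=0..6.
Cycle type of π: 33×2 + 1; total 3 cycles.
sign(π) = (−1)^{n − #cycles} = (−1)^{67−3} = (−1)^64 = +1.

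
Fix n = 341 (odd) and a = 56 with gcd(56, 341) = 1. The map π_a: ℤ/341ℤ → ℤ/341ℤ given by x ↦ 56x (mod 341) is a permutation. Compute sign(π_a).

+1

Start at x=67: 67 → 1 → 56 → 67 (one orbit).
121 cycles of lengths [3, 3, 3, 3, 3, 3, 3, 3, 3, 3, 3, 3, 3, 3, 3, 3, 3, 3, 3, 3, 3, 3, 3, 3, 3, 3, 3, 3, 3, 3, 3, 3, 3, 3, 3, 3, 3, 3, 3, 3, 3, 3, 3, 3, 3, 3, 3, 3, 3, 3, 3, 3, 3, 3, 3, 3, 3, 3, 3, 3, 3, 3, 3, 3, 3, 3, 3, 3, 3, 3, 3, 3, 3, 3, 3, 3, 3, 3, 3, 3, 3, 3, 3, 3, 3, 3, 3, 3, 3, 3, 3, 3, 3, 3, 3, 3, 3, 3, 3, 3, 3, 3, 3, 3, 3, 3, 3, 3, 3, 3, 1, 1, 1, 1, 1, 1, 1, 1, 1, 1, 1].
Σ(ℓ_i−1) = 341−121 = 220; sign = (−1)^220 = +1.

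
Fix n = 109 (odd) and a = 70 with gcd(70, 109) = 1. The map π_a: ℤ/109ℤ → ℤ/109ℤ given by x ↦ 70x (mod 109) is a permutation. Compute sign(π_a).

Orbit of 3 under x↦70x: [3, 101, 94, 40, 75, 18, 61]… (length divides ord_109(70)).
The orbit structure of x ↦ 70x mod 109: 2 orbits of sizes [108, 1].
109 − 2 = 107 transpositions; sign(π) = (−1)^107 = -1.
(70|109)_J = -1 (Zolotarev's lemma cross-check).

-1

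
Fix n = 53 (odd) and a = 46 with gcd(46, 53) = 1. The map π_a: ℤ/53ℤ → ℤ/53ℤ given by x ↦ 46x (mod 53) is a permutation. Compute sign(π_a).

+1

Orbit of 28 under x↦46x: [28, 16, 47, 42, 24, 44, 10]… (length divides ord_53(46)).
Decompose π into cycles: lengths [13, 13, 13, 13, 1] (5 cycles, including the fixed point 0).
53 − 5 = 48 transpositions; sign(π) = (−1)^48 = +1.
Zolotarev: (46|53) = +1, matching the cycle-count sign.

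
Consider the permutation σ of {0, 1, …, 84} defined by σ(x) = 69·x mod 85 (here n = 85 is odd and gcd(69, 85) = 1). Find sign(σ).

+1

Orbit of 69 under x↦69x: [69, 1]… (length divides ord_85(69)).
Cycle lengths of π_69 on ℤ/85ℤ: [2, 2, 2, 2, 2, 2, 2, 2, 2, 2, 2, 2, 2, 2, 2, 2, 2, 2, 2, 2, 2, 2, 2, 2, 2, 2, 2, 2, 2, 2, 2, 2, 2, 2, 1, 1, 1, 1, 1, 1, 1, 1, 1, 1, 1, 1, 1, 1, 1, 1, 1]; 51 cycles in total.
Σ(ℓ_i−1) = 85−51 = 34; sign = (−1)^34 = +1.
(69|85)_J = +1 (Zolotarev's lemma cross-check).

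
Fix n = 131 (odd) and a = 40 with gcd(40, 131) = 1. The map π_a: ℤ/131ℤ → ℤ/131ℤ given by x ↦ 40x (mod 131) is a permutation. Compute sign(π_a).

-1

Start at x=119: 119 → 44 → 57 → 53 → 24 → 43 → 17 → … (one orbit).
2 cycles of lengths [130, 1].
2 cycles on 131: each ℓ→(−1)^(ℓ−1), product (−1)^129 = -1.
Check: (40/131) = -1 by Zolotarev.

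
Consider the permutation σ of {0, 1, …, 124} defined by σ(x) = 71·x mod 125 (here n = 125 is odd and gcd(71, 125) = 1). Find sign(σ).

+1

Orbit of 31 under x↦71x: [31, 76, 21, 116, 111, 6, 51]… (length divides ord_125(71)).
13 cycles of lengths [25, 25, 25, 25, 5, 5, 5, 5, 1, 1, 1, 1, 1].
Σ(ℓ_i−1) = 125−13 = 112; sign = (−1)^112 = +1.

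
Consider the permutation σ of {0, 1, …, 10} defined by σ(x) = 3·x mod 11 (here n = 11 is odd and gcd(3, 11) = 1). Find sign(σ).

+1

Orbit of 9 under x↦3x: [9, 5, 4, 1, 3]… (length divides ord_11(3)).
π_3 has 3 disjoint cycles with lengths [5, 5, 1] on {0,…,10}.
11 − 3 = 8 transpositions; sign(π) = (−1)^8 = +1.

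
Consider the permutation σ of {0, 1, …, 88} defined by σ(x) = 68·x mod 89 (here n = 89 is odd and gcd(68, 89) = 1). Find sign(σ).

+1

Orbit of 69 under x↦68x: [69, 64, 80, 11, 36, 45, 34]… (length divides ord_89(68)).
Cycle lengths of π_68 on ℤ/89ℤ: [44, 44, 1]; 3 cycles in total.
sign(π) = (−1)^{n − #cycles} = (−1)^{89−3} = (−1)^86 = +1.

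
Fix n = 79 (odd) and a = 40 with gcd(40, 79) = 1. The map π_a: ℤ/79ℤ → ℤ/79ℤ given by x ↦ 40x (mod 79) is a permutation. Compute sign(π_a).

Trace 19: π^k(19) = [19, 49, 64, 32, 16, 8, 4] for k=0..6.
Decompose π into cycles: lengths [39, 39, 1] (3 cycles, including the fixed point 0).
3 cycles on 79: each ℓ→(−1)^(ℓ−1), product (−1)^76 = +1.
Via Zolotarev, sign(π_{40}) = (40|79) = +1.

+1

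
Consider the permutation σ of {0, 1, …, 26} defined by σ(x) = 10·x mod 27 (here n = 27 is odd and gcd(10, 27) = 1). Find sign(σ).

Orbit of 10 under x↦10x: [10, 19, 1]… (length divides ord_27(10)).
Cycle type of π: 3×6 + 1×9; total 15 cycles.
With 15 cycles on 27 points, sign = (−1)^{27−15} = +1.
(10|27)_J = +1 (Zolotarev's lemma cross-check).

+1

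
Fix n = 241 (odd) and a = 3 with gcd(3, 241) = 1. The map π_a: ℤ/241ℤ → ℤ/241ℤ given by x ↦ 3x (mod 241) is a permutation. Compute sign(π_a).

Start at x=193: 193 → 97 → 50 → 150 → 209 → 145 → 194 → … (one orbit).
3 cycles of lengths [120, 120, 1].
3 cycles on 241: each ℓ→(−1)^(ℓ−1), product (−1)^238 = +1.

+1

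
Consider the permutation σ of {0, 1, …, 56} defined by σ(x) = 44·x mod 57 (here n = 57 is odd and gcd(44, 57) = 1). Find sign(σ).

-1

Start at x=7: 7 → 23 → 43 → 11 → 28 → 35 → 1 → … (one orbit).
Cycle type of π: 18×2 + 9×2 + 2 + 1; total 6 cycles.
Σ(ℓ_i−1) = 57−6 = 51; sign = (−1)^51 = -1.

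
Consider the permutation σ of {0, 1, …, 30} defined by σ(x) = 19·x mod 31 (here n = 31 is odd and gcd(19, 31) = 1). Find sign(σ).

Trace 8: π^k(8) = [8, 28, 5, 2, 7, 9, 16] for k=0..6.
Cycle type of π: 15×2 + 1; total 3 cycles.
With 3 cycles on 31 points, sign = (−1)^{31−3} = +1.
The Jacobi symbol (19|31) = +1 (Zolotarev) agrees.

+1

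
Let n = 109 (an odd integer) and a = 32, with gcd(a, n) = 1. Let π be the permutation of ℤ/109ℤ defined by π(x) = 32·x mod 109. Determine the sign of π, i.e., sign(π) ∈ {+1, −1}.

-1

Trace 66: π^k(66) = [66, 41, 4, 19, 63, 54, 93] for k=0..6.
Decompose π into cycles: lengths [36, 36, 36, 1] (4 cycles, including the fixed point 0).
109 − 4 = 105 transpositions; sign(π) = (−1)^105 = -1.
Check: (32/109) = -1 by Zolotarev.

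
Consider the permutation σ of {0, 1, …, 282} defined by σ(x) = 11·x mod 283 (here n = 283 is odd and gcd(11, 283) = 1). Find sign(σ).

Start at x=85: 85 → 86 → 97 → 218 → 134 → 59 → 83 → … (one orbit).
Decompose π into cycles: lengths [141, 141, 1] (3 cycles, including the fixed point 0).
With 3 cycles on 283 points, sign = (−1)^{283−3} = +1.
Zolotarev: (11|283) = +1, matching the cycle-count sign.

+1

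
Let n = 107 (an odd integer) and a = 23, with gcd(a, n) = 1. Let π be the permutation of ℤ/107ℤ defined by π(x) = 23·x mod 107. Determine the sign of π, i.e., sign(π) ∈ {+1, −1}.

+1

Trace 100: π^k(100) = [100, 53, 42, 3, 69, 89, 14] for k=0..6.
Decompose π into cycles: lengths [53, 53, 1] (3 cycles, including the fixed point 0).
3 cycles on 107: each ℓ→(−1)^(ℓ−1), product (−1)^104 = +1.
The Jacobi symbol (23|107) = +1 (Zolotarev) agrees.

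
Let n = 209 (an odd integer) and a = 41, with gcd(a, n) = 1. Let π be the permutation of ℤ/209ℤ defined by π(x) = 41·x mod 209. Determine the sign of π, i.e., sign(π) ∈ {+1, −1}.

Start at x=159: 159 → 40 → 177 → 151 → 130 → 105 → 125 → … (one orbit).
Cycle lengths of π_41 on ℤ/209ℤ: [90, 90, 18, 10, 1]; 5 cycles in total.
n − c = 209 − 5 = 204; sign = (−1)^204 = +1.
Via Zolotarev, sign(π_{41}) = (41|209) = +1.

+1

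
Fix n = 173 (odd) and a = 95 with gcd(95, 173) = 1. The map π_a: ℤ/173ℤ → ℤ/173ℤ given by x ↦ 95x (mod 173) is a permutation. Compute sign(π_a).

+1

Start at x=36: 36 → 133 → 6 → 51 → 1 → 95 → 29 → … (one orbit).
5 cycles of lengths [43, 43, 43, 43, 1].
173 − 5 = 168 transpositions; sign(π) = (−1)^168 = +1.
Check: (95/173) = +1 by Zolotarev.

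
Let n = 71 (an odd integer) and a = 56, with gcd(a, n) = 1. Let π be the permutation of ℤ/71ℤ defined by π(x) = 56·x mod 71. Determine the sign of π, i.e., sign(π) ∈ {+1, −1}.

Orbit of 7 under x↦56x: [7, 37, 13, 18, 14, 3, 26]… (length divides ord_71(56)).
The orbit structure of x ↦ 56x mod 71: 2 orbits of sizes [70, 1].
71 − 2 = 69 transpositions; sign(π) = (−1)^69 = -1.

-1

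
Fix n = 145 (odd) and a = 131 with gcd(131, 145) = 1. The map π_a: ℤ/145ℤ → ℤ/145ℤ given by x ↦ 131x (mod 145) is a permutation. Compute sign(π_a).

-1

Trace 91: π^k(91) = [91, 31, 1, 131, 51, 11, 136] for k=0..6.
Decompose π into cycles: lengths [28, 28, 28, 28, 28, 1, 1, 1, 1, 1] (10 cycles, including the fixed point 0).
sign(π) = (−1)^{n − #cycles} = (−1)^{145−10} = (−1)^135 = -1.
Zolotarev: (131|145) = -1, matching the cycle-count sign.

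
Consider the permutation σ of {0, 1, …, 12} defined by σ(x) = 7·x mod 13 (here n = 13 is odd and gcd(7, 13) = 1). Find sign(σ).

-1

Trace 4: π^k(4) = [4, 2, 1, 7, 10, 5, 9] for k=0..6.
Cycle type of π: 12 + 1; total 2 cycles.
13 − 2 = 11 transpositions; sign(π) = (−1)^11 = -1.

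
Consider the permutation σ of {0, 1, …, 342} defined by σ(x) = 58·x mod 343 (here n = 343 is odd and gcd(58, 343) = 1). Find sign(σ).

+1

Start at x=67: 67 → 113 → 37 → 88 → 302 → 23 → 305 → … (one orbit).
7 cycles of lengths [147, 147, 21, 21, 3, 3, 1].
7 cycles on 343: each ℓ→(−1)^(ℓ−1), product (−1)^336 = +1.
(58|343)_J = +1 (Zolotarev's lemma cross-check).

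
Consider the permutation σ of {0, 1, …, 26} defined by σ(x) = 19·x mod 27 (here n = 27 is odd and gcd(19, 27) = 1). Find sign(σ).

Trace 10: π^k(10) = [10, 1, 19] for k=0..2.
Cycle type of π: 3×6 + 1×9; total 15 cycles.
15 cycles on 27: each ℓ→(−1)^(ℓ−1), product (−1)^12 = +1.

+1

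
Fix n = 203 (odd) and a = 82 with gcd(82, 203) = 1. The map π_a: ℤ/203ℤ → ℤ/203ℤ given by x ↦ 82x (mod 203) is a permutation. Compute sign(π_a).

-1

Trace 117: π^k(117) = [117, 53, 83, 107, 45, 36, 110] for k=0..6.
10 cycles of lengths [42, 42, 42, 42, 7, 7, 7, 7, 6, 1].
n − c = 203 − 10 = 193; sign = (−1)^193 = -1.
Via Zolotarev, sign(π_{82}) = (82|203) = -1.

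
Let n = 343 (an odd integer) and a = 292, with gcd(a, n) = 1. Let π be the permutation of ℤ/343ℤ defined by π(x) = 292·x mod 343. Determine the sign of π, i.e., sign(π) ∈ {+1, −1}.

-1

Trace 130: π^k(130) = [130, 230, 275, 38, 120, 54, 333] for k=0..6.
4 cycles of lengths [294, 42, 6, 1].
n − c = 343 − 4 = 339; sign = (−1)^339 = -1.
Zolotarev: (292|343) = -1, matching the cycle-count sign.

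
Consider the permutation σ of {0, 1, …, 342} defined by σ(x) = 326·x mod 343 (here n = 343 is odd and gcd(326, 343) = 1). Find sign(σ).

+1

Orbit of 169 under x↦326x: [169, 214, 135, 106, 256, 107, 239]… (length divides ord_343(326)).
The orbit structure of x ↦ 326x mod 343: 7 orbits of sizes [147, 147, 21, 21, 3, 3, 1].
n − c = 343 − 7 = 336; sign = (−1)^336 = +1.
Via Zolotarev, sign(π_{326}) = (326|343) = +1.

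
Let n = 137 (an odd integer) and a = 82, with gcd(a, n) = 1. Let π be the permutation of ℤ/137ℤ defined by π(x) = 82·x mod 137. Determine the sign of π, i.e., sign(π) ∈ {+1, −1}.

-1

Start at x=72: 72 → 13 → 107 → 6 → 81 → 66 → 69 → … (one orbit).
Cycle lengths of π_82 on ℤ/137ℤ: [136, 1]; 2 cycles in total.
Σ(ℓ_i−1) = 137−2 = 135; sign = (−1)^135 = -1.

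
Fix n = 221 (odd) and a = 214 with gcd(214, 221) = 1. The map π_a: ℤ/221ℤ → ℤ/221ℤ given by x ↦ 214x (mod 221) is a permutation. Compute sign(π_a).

Start at x=155: 155 → 20 → 81 → 96 → 212 → 63 → 1 → … (one orbit).
Cycle type of π: 48×4 + 16 + 12 + 1; total 7 cycles.
n − c = 221 − 7 = 214; sign = (−1)^214 = +1.
(214|221)_J = +1 (Zolotarev's lemma cross-check).

+1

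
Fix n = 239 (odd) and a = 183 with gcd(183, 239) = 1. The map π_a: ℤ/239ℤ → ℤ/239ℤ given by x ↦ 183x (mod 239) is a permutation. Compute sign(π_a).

Trace 18: π^k(18) = [18, 187, 44, 165, 81, 5, 198] for k=0..6.
3 cycles of lengths [119, 119, 1].
239 − 3 = 236 transpositions; sign(π) = (−1)^236 = +1.

+1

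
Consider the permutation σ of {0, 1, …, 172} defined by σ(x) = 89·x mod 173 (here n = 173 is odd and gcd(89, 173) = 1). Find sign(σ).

Start at x=121: 121 → 43 → 21 → 139 → 88 → 47 → 31 → … (one orbit).
3 cycles of lengths [86, 86, 1].
3 cycles on 173: each ℓ→(−1)^(ℓ−1), product (−1)^170 = +1.

+1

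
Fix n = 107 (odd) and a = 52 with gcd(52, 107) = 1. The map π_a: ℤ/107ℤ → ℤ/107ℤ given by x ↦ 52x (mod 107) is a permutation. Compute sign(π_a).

Orbit of 44 under x↦52x: [44, 41, 99, 12, 89, 27, 13]… (length divides ord_107(52)).
Decompose π into cycles: lengths [53, 53, 1] (3 cycles, including the fixed point 0).
3 cycles on 107: each ℓ→(−1)^(ℓ−1), product (−1)^104 = +1.

+1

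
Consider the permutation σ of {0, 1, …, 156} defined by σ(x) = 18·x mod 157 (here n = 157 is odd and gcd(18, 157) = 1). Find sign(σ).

-1

Start at x=69: 69 → 143 → 62 → 17 → 149 → 13 → 77 → … (one orbit).
Cycle type of π: 156 + 1; total 2 cycles.
2 cycles on 157: each ℓ→(−1)^(ℓ−1), product (−1)^155 = -1.
Zolotarev: (18|157) = -1, matching the cycle-count sign.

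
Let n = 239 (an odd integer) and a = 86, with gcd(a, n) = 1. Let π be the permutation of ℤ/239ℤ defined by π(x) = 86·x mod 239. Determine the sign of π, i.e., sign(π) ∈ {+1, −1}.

Start at x=170: 170 → 41 → 180 → 184 → 50 → 237 → 67 → … (one orbit).
Cycle lengths of π_86 on ℤ/239ℤ: [238, 1]; 2 cycles in total.
sign(π) = (−1)^{n − #cycles} = (−1)^{239−2} = (−1)^237 = -1.
Via Zolotarev, sign(π_{86}) = (86|239) = -1.

-1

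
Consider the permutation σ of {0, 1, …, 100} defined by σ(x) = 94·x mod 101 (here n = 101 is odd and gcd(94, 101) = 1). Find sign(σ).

Start at x=95: 95 → 42 → 9 → 38 → 37 → 44 → 96 → … (one orbit).
The orbit structure of x ↦ 94x mod 101: 2 orbits of sizes [100, 1].
101 − 2 = 99 transpositions; sign(π) = (−1)^99 = -1.

-1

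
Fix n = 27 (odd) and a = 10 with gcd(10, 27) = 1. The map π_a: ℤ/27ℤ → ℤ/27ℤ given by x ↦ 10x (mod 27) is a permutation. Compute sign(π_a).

Trace 1: π^k(1) = [1, 10, 19] for k=0..2.
Cycle lengths of π_10 on ℤ/27ℤ: [3, 3, 3, 3, 3, 3, 1, 1, 1, 1, 1, 1, 1, 1, 1]; 15 cycles in total.
n − c = 27 − 15 = 12; sign = (−1)^12 = +1.
Zolotarev: (10|27) = +1, matching the cycle-count sign.

+1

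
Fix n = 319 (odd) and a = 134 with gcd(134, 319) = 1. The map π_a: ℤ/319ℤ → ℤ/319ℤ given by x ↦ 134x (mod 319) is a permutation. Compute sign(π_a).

Trace 122: π^k(122) = [122, 79, 59, 250, 5, 32, 141] for k=0..6.
Cycle type of π: 140×2 + 28 + 10 + 1; total 5 cycles.
5 cycles on 319: each ℓ→(−1)^(ℓ−1), product (−1)^314 = +1.

+1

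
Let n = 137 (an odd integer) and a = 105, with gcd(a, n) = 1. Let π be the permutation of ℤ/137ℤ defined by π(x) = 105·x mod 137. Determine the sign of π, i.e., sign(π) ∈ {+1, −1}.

+1

Start at x=28: 28 → 63 → 39 → 122 → 69 → 121 → 101 → … (one orbit).
Decompose π into cycles: lengths [68, 68, 1] (3 cycles, including the fixed point 0).
Σ(ℓ_i−1) = 137−3 = 134; sign = (−1)^134 = +1.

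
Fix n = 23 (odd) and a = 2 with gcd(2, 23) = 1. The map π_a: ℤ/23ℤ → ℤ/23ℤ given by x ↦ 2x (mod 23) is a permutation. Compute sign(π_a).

Trace 2: π^k(2) = [2, 4, 8, 16, 9, 18, 13] for k=0..6.
Cycle type of π: 11×2 + 1; total 3 cycles.
23 − 3 = 20 transpositions; sign(π) = (−1)^20 = +1.

+1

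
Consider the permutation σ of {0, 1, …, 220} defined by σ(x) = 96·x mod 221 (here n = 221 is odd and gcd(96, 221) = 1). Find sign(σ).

Start at x=77: 77 → 99 → 1 → 96 → 155 → 73 → 157 → … (one orbit).
The orbit structure of x ↦ 96x mod 221: 17 orbits of sizes [16, 16, 16, 16, 16, 16, 16, 16, 16, 16, 16, 16, 16, 4, 4, 4, 1].
221 − 17 = 204 transpositions; sign(π) = (−1)^204 = +1.
Via Zolotarev, sign(π_{96}) = (96|221) = +1.

+1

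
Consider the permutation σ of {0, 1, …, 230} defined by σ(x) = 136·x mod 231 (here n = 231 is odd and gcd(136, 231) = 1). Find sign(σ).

Start at x=64: 64 → 157 → 100 → 202 → 214 → 229 → 190 → … (one orbit).
Cycle lengths of π_136 on ℤ/231ℤ: [30, 30, 30, 30, 30, 30, 6, 6, 6, 5, 5, 5, 5, 5, 5, 1, 1, 1]; 18 cycles in total.
18 cycles on 231: each ℓ→(−1)^(ℓ−1), product (−1)^213 = -1.

-1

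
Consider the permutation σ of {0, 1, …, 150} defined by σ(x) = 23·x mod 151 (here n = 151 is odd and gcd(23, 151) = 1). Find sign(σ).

-1

Start at x=118: 118 → 147 → 59 → 149 → 105 → 150 → 128 → … (one orbit).
Cycle type of π: 30×5 + 1; total 6 cycles.
sign(π) = (−1)^{n − #cycles} = (−1)^{151−6} = (−1)^145 = -1.
(23|151)_J = -1 (Zolotarev's lemma cross-check).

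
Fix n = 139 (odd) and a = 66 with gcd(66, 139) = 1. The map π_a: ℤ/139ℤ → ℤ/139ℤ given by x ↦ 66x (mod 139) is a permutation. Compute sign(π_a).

+1

Orbit of 96 under x↦66x: [96, 81, 64, 54, 89, 36, 13]… (length divides ord_139(66)).
π_66 has 3 disjoint cycles with lengths [69, 69, 1] on {0,…,138}.
n − c = 139 − 3 = 136; sign = (−1)^136 = +1.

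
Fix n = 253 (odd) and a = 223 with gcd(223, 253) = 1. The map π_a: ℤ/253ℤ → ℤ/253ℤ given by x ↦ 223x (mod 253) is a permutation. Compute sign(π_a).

+1

Orbit of 236 under x↦223x: [236, 4, 133, 58, 31, 82, 70]… (length divides ord_253(223)).
Cycle type of π: 55×4 + 11×2 + 5×2 + 1; total 9 cycles.
253 − 9 = 244 transpositions; sign(π) = (−1)^244 = +1.
The Jacobi symbol (223|253) = +1 (Zolotarev) agrees.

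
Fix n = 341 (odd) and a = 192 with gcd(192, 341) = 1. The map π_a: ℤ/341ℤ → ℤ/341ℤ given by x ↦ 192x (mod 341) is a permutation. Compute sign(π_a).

-1

Trace 37: π^k(37) = [37, 284, 309, 335, 212, 125, 130] for k=0..6.
18 cycles of lengths [30, 30, 30, 30, 30, 30, 30, 30, 30, 30, 6, 6, 6, 6, 6, 5, 5, 1].
With 18 cycles on 341 points, sign = (−1)^{341−18} = -1.
Check: (192/341) = -1 by Zolotarev.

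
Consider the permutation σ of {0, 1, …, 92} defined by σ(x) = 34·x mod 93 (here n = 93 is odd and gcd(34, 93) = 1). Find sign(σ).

Start at x=49: 49 → 85 → 7 → 52 → 1 → 34 → 40 → … (one orbit).
Cycle type of π: 30×3 + 1×3; total 6 cycles.
Σ(ℓ_i−1) = 93−6 = 87; sign = (−1)^87 = -1.
(34|93)_J = -1 (Zolotarev's lemma cross-check).

-1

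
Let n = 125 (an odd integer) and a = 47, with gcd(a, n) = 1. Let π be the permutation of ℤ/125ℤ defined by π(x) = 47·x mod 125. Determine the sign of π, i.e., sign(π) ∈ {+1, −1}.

-1

Trace 112: π^k(112) = [112, 14, 33, 51, 22, 34, 98] for k=0..6.
4 cycles of lengths [100, 20, 4, 1].
sign(π) = (−1)^{n − #cycles} = (−1)^{125−4} = (−1)^121 = -1.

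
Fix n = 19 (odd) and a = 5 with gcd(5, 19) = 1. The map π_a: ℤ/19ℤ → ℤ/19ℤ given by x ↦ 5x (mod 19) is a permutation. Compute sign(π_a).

+1

Start at x=6: 6 → 11 → 17 → 9 → 7 → 16 → 4 → … (one orbit).
3 cycles of lengths [9, 9, 1].
n − c = 19 − 3 = 16; sign = (−1)^16 = +1.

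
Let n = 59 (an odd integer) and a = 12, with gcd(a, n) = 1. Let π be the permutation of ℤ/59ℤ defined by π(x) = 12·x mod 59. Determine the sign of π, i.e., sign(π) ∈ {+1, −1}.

+1

Start at x=27: 27 → 29 → 53 → 46 → 21 → 16 → 15 → … (one orbit).
The orbit structure of x ↦ 12x mod 59: 3 orbits of sizes [29, 29, 1].
Σ(ℓ_i−1) = 59−3 = 56; sign = (−1)^56 = +1.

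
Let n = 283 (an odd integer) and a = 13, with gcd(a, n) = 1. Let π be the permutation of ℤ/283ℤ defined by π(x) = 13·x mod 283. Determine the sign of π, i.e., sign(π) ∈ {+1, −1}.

+1

Orbit of 271 under x↦13x: [271, 127, 236, 238, 264, 36, 185]… (length divides ord_283(13)).
π_13 has 3 disjoint cycles with lengths [141, 141, 1] on {0,…,282}.
3 cycles on 283: each ℓ→(−1)^(ℓ−1), product (−1)^280 = +1.
(13|283)_J = +1 (Zolotarev's lemma cross-check).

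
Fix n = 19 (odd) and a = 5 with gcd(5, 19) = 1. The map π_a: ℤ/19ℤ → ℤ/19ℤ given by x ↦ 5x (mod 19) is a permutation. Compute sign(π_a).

Orbit of 16 under x↦5x: [16, 4, 1, 5, 6, 11, 17]… (length divides ord_19(5)).
3 cycles of lengths [9, 9, 1].
n − c = 19 − 3 = 16; sign = (−1)^16 = +1.
The Jacobi symbol (5|19) = +1 (Zolotarev) agrees.

+1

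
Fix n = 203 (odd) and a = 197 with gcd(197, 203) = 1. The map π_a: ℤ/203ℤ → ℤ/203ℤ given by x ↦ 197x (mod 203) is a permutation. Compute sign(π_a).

+1

Orbit of 36 under x↦197x: [36, 190, 78, 141, 169, 1, 197]… (length divides ord_203(197)).
Decompose π into cycles: lengths [7, 7, 7, 7, 7, 7, 7, 7, 7, 7, 7, 7, 7, 7, 7, 7, 7, 7, 7, 7, 7, 7, 7, 7, 7, 7, 7, 7, 1, 1, 1, 1, 1, 1, 1] (35 cycles, including the fixed point 0).
Σ(ℓ_i−1) = 203−35 = 168; sign = (−1)^168 = +1.
Check: (197/203) = +1 by Zolotarev.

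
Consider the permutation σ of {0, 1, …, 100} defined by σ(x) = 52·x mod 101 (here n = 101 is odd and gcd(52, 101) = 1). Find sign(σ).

+1

Orbit of 56 under x↦52x: [56, 84, 25, 88, 31, 97, 95]… (length divides ord_101(52)).
The orbit structure of x ↦ 52x mod 101: 5 orbits of sizes [25, 25, 25, 25, 1].
101 − 5 = 96 transpositions; sign(π) = (−1)^96 = +1.
Via Zolotarev, sign(π_{52}) = (52|101) = +1.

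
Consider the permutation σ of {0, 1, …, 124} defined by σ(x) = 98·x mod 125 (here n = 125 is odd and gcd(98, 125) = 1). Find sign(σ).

Orbit of 118 under x↦98x: [118, 64, 22, 31, 38, 99, 77]… (length divides ord_125(98)).
4 cycles of lengths [100, 20, 4, 1].
125 − 4 = 121 transpositions; sign(π) = (−1)^121 = -1.

-1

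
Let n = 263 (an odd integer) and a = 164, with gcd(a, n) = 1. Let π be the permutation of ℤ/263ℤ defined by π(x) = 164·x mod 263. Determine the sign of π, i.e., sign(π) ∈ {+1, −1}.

Orbit of 238 under x↦164x: [238, 108, 91, 196, 58, 44, 115]… (length divides ord_263(164)).
Cycle lengths of π_164 on ℤ/263ℤ: [262, 1]; 2 cycles in total.
With 2 cycles on 263 points, sign = (−1)^{263−2} = -1.

-1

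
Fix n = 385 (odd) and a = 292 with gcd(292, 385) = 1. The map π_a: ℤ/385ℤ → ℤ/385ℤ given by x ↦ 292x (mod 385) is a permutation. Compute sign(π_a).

Orbit of 284 under x↦292x: [284, 153, 16, 52, 169, 68, 221]… (length divides ord_385(292)).
Decompose π into cycles: lengths [60, 60, 60, 60, 30, 30, 20, 20, 12, 12, 10, 6, 4, 1] (14 cycles, including the fixed point 0).
385 − 14 = 371 transpositions; sign(π) = (−1)^371 = -1.

-1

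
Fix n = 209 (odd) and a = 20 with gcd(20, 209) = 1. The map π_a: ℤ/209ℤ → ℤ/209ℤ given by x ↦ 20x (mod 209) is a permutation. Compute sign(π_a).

+1

Start at x=20: 20 → 191 → 58 → 115 → 1 → 20 (one orbit).
57 cycles of lengths [5, 5, 5, 5, 5, 5, 5, 5, 5, 5, 5, 5, 5, 5, 5, 5, 5, 5, 5, 5, 5, 5, 5, 5, 5, 5, 5, 5, 5, 5, 5, 5, 5, 5, 5, 5, 5, 5, 1, 1, 1, 1, 1, 1, 1, 1, 1, 1, 1, 1, 1, 1, 1, 1, 1, 1, 1].
sign(π) = (−1)^{n − #cycles} = (−1)^{209−57} = (−1)^152 = +1.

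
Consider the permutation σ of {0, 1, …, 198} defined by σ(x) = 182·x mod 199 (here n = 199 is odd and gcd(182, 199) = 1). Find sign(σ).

Orbit of 25 under x↦182x: [25, 172, 61, 157, 117, 1, 182]… (length divides ord_199(182)).
7 cycles of lengths [33, 33, 33, 33, 33, 33, 1].
7 cycles on 199: each ℓ→(−1)^(ℓ−1), product (−1)^192 = +1.

+1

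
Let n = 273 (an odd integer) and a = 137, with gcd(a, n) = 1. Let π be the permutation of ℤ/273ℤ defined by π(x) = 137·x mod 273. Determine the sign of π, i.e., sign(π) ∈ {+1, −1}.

Orbit of 16 under x↦137x: [16, 8, 4, 2, 1, 137, 205]… (length divides ord_273(137)).
The orbit structure of x ↦ 137x mod 273: 27 orbits of sizes [12, 12, 12, 12, 12, 12, 12, 12, 12, 12, 12, 12, 12, 12, 12, 12, 12, 12, 12, 12, 12, 6, 6, 3, 3, 2, 1].
27 cycles on 273: each ℓ→(−1)^(ℓ−1), product (−1)^246 = +1.
(137|273)_J = +1 (Zolotarev's lemma cross-check).

+1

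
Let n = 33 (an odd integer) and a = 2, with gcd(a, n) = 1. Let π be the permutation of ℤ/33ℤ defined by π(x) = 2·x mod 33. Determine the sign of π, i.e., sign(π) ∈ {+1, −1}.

+1

Trace 8: π^k(8) = [8, 16, 32, 31, 29, 25, 17] for k=0..6.
5 cycles of lengths [10, 10, 10, 2, 1].
n − c = 33 − 5 = 28; sign = (−1)^28 = +1.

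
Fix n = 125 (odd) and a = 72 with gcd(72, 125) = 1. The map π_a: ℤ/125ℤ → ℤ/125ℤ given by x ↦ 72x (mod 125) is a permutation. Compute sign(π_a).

Orbit of 88 under x↦72x: [88, 86, 67, 74, 78, 116, 102]… (length divides ord_125(72)).
Cycle lengths of π_72 on ℤ/125ℤ: [100, 20, 4, 1]; 4 cycles in total.
With 4 cycles on 125 points, sign = (−1)^{125−4} = -1.

-1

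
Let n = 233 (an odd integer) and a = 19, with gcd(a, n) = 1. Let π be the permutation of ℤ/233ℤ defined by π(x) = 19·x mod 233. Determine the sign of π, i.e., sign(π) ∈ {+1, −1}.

Orbit of 204 under x↦19x: [204, 148, 16, 71, 184, 1, 19]… (length divides ord_233(19)).
Decompose π into cycles: lengths [29, 29, 29, 29, 29, 29, 29, 29, 1] (9 cycles, including the fixed point 0).
9 cycles on 233: each ℓ→(−1)^(ℓ−1), product (−1)^224 = +1.
(19|233)_J = +1 (Zolotarev's lemma cross-check).

+1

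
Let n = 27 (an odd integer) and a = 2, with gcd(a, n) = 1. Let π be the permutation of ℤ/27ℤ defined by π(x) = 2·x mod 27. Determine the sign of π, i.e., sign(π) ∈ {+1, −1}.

-1

Orbit of 11 under x↦2x: [11, 22, 17, 7, 14, 1, 2]… (length divides ord_27(2)).
The orbit structure of x ↦ 2x mod 27: 4 orbits of sizes [18, 6, 2, 1].
4 cycles on 27: each ℓ→(−1)^(ℓ−1), product (−1)^23 = -1.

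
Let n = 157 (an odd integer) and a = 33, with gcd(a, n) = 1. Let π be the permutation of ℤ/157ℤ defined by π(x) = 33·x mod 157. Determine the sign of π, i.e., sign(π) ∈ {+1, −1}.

Orbit of 115 under x↦33x: [115, 27, 106, 44, 39, 31, 81]… (length divides ord_157(33)).
π_33 has 3 disjoint cycles with lengths [78, 78, 1] on {0,…,156}.
sign(π) = (−1)^{n − #cycles} = (−1)^{157−3} = (−1)^154 = +1.
Zolotarev: (33|157) = +1, matching the cycle-count sign.

+1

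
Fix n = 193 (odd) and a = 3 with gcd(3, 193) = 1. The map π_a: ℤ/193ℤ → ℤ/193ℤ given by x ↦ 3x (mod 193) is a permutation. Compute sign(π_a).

Start at x=81: 81 → 50 → 150 → 64 → 192 → 190 → 184 → … (one orbit).
The orbit structure of x ↦ 3x mod 193: 13 orbits of sizes [16, 16, 16, 16, 16, 16, 16, 16, 16, 16, 16, 16, 1].
n − c = 193 − 13 = 180; sign = (−1)^180 = +1.

+1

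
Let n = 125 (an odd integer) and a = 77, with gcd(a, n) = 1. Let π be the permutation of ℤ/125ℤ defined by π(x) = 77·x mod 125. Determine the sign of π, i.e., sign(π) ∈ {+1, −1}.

Start at x=33: 33 → 41 → 32 → 89 → 103 → 56 → 62 → … (one orbit).
Cycle lengths of π_77 on ℤ/125ℤ: [100, 20, 4, 1]; 4 cycles in total.
n − c = 125 − 4 = 121; sign = (−1)^121 = -1.

-1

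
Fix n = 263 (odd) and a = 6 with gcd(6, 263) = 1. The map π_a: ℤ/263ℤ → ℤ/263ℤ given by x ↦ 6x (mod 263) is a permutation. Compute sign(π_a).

Orbit of 122 under x↦6x: [122, 206, 184, 52, 49, 31, 186]… (length divides ord_263(6)).
Cycle lengths of π_6 on ℤ/263ℤ: [131, 131, 1]; 3 cycles in total.
263 − 3 = 260 transpositions; sign(π) = (−1)^260 = +1.
Check: (6/263) = +1 by Zolotarev.

+1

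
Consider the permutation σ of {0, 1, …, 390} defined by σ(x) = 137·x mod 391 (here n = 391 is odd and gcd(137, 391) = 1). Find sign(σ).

-1

Trace 137: π^k(137) = [137, 1] for k=0..1.
The orbit structure of x ↦ 137x mod 391: 204 orbits of sizes [2, 2, 2, 2, 2, 2, 2, 2, 2, 2, 2, 2, 2, 2, 2, 2, 2, 2, 2, 2, 2, 2, 2, 2, 2, 2, 2, 2, 2, 2, 2, 2, 2, 2, 2, 2, 2, 2, 2, 2, 2, 2, 2, 2, 2, 2, 2, 2, 2, 2, 2, 2, 2, 2, 2, 2, 2, 2, 2, 2, 2, 2, 2, 2, 2, 2, 2, 2, 2, 2, 2, 2, 2, 2, 2, 2, 2, 2, 2, 2, 2, 2, 2, 2, 2, 2, 2, 2, 2, 2, 2, 2, 2, 2, 2, 2, 2, 2, 2, 2, 2, 2, 2, 2, 2, 2, 2, 2, 2, 2, 2, 2, 2, 2, 2, 2, 2, 2, 2, 2, 2, 2, 2, 2, 2, 2, 2, 2, 2, 2, 2, 2, 2, 2, 2, 2, 2, 2, 2, 2, 2, 2, 2, 2, 2, 2, 2, 2, 2, 2, 2, 2, 2, 2, 2, 2, 2, 2, 2, 2, 2, 2, 2, 2, 2, 2, 2, 2, 2, 2, 2, 2, 2, 2, 2, 2, 2, 2, 2, 2, 2, 2, 2, 2, 2, 2, 2, 1, 1, 1, 1, 1, 1, 1, 1, 1, 1, 1, 1, 1, 1, 1, 1, 1].
391 − 204 = 187 transpositions; sign(π) = (−1)^187 = -1.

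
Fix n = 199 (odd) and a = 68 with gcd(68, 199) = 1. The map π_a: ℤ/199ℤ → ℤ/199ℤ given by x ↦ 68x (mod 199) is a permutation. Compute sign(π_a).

Trace 52: π^k(52) = [52, 153, 56, 27, 45, 75, 125] for k=0..6.
Cycle lengths of π_68 on ℤ/199ℤ: [198, 1]; 2 cycles in total.
sign(π) = (−1)^{n − #cycles} = (−1)^{199−2} = (−1)^197 = -1.
Check: (68/199) = -1 by Zolotarev.

-1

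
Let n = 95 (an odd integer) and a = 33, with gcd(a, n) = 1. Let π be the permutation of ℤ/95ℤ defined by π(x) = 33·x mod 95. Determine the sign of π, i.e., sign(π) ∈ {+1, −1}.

+1

Start at x=72: 72 → 1 → 33 → 44 → 27 → 36 → 48 → … (one orbit).
Cycle lengths of π_33 on ℤ/95ℤ: [36, 36, 18, 4, 1]; 5 cycles in total.
n − c = 95 − 5 = 90; sign = (−1)^90 = +1.
The Jacobi symbol (33|95) = +1 (Zolotarev) agrees.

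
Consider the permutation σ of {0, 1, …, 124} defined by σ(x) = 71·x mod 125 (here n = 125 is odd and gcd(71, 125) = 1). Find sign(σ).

+1

Trace 66: π^k(66) = [66, 61, 81, 1, 71, 41, 36] for k=0..6.
13 cycles of lengths [25, 25, 25, 25, 5, 5, 5, 5, 1, 1, 1, 1, 1].
Σ(ℓ_i−1) = 125−13 = 112; sign = (−1)^112 = +1.
The Jacobi symbol (71|125) = +1 (Zolotarev) agrees.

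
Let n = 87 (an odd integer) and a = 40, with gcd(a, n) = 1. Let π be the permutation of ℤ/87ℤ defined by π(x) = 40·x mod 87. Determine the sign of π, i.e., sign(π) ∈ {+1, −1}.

Orbit of 4 under x↦40x: [4, 73, 49, 46, 13, 85, 7]… (length divides ord_87(40)).
π_40 has 6 disjoint cycles with lengths [28, 28, 28, 1, 1, 1] on {0,…,86}.
n − c = 87 − 6 = 81; sign = (−1)^81 = -1.
Via Zolotarev, sign(π_{40}) = (40|87) = -1.

-1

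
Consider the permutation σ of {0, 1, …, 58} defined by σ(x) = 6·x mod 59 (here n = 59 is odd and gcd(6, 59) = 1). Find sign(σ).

-1

Orbit of 18 under x↦6x: [18, 49, 58, 53, 23, 20, 2]… (length divides ord_59(6)).
π_6 has 2 disjoint cycles with lengths [58, 1] on {0,…,58}.
2 cycles on 59: each ℓ→(−1)^(ℓ−1), product (−1)^57 = -1.
Check: (6/59) = -1 by Zolotarev.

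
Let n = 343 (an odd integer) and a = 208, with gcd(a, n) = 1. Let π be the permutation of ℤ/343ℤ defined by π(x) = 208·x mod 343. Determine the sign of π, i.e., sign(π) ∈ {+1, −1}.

Orbit of 229 under x↦208x: [229, 298, 244, 331, 248, 134, 89]… (length divides ord_343(208)).
Decompose π into cycles: lengths [294, 42, 6, 1] (4 cycles, including the fixed point 0).
343 − 4 = 339 transpositions; sign(π) = (−1)^339 = -1.
Zolotarev: (208|343) = -1, matching the cycle-count sign.

-1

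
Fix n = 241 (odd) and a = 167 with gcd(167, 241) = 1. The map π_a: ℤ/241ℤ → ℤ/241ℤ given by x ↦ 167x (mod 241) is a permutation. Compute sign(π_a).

Orbit of 47 under x↦167x: [47, 137, 225, 220, 108, 202, 235]… (length divides ord_241(167)).
Decompose π into cycles: lengths [240, 1] (2 cycles, including the fixed point 0).
n − c = 241 − 2 = 239; sign = (−1)^239 = -1.

-1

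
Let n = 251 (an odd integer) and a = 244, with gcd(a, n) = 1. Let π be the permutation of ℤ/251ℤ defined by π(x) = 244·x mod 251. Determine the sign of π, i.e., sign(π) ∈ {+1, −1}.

Trace 126: π^k(126) = [126, 122, 150, 205, 71, 5, 216] for k=0..6.
The orbit structure of x ↦ 244x mod 251: 2 orbits of sizes [250, 1].
251 − 2 = 249 transpositions; sign(π) = (−1)^249 = -1.
(244|251)_J = -1 (Zolotarev's lemma cross-check).

-1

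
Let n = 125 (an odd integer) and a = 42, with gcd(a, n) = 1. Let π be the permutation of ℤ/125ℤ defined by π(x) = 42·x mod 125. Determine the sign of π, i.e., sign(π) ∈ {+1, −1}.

-1

Orbit of 122 under x↦42x: [122, 124, 83, 111, 37, 54, 18]… (length divides ord_125(42)).
The orbit structure of x ↦ 42x mod 125: 4 orbits of sizes [100, 20, 4, 1].
Σ(ℓ_i−1) = 125−4 = 121; sign = (−1)^121 = -1.
Zolotarev: (42|125) = -1, matching the cycle-count sign.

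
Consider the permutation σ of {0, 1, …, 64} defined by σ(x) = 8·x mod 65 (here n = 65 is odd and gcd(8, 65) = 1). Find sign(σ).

Orbit of 8 under x↦8x: [8, 64, 57, 1]… (length divides ord_65(8)).
17 cycles of lengths [4, 4, 4, 4, 4, 4, 4, 4, 4, 4, 4, 4, 4, 4, 4, 4, 1].
Σ(ℓ_i−1) = 65−17 = 48; sign = (−1)^48 = +1.
(8|65)_J = +1 (Zolotarev's lemma cross-check).

+1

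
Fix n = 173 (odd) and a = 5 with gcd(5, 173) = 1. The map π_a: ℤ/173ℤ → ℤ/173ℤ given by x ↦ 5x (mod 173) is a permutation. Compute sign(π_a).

-1

Start at x=63: 63 → 142 → 18 → 90 → 104 → 1 → 5 → … (one orbit).
Decompose π into cycles: lengths [172, 1] (2 cycles, including the fixed point 0).
n − c = 173 − 2 = 171; sign = (−1)^171 = -1.
The Jacobi symbol (5|173) = -1 (Zolotarev) agrees.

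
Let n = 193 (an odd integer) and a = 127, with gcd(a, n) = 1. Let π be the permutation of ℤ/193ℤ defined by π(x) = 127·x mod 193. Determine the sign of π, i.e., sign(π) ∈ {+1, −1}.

-1

Trace 49: π^k(49) = [49, 47, 179, 152, 4, 122, 54] for k=0..6.
Decompose π into cycles: lengths [192, 1] (2 cycles, including the fixed point 0).
sign(π) = (−1)^{n − #cycles} = (−1)^{193−2} = (−1)^191 = -1.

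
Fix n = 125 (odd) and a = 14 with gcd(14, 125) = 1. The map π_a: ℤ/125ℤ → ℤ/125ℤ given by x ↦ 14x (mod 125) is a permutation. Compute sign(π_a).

Trace 11: π^k(11) = [11, 29, 31, 59, 76, 64, 21] for k=0..6.
Cycle lengths of π_14 on ℤ/125ℤ: [50, 50, 10, 10, 2, 2, 1]; 7 cycles in total.
With 7 cycles on 125 points, sign = (−1)^{125−7} = +1.

+1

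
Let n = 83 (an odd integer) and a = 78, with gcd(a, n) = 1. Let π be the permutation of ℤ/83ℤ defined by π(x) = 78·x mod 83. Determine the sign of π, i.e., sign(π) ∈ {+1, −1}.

+1

Trace 7: π^k(7) = [7, 48, 9, 38, 59, 37, 64] for k=0..6.
3 cycles of lengths [41, 41, 1].
With 3 cycles on 83 points, sign = (−1)^{83−3} = +1.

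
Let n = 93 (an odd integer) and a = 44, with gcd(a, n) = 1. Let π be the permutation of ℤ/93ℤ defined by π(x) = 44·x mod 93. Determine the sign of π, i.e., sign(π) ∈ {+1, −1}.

+1

Trace 1: π^k(1) = [1, 44, 76, 89, 10, 68, 16] for k=0..6.
Decompose π into cycles: lengths [30, 30, 30, 2, 1] (5 cycles, including the fixed point 0).
sign(π) = (−1)^{n − #cycles} = (−1)^{93−5} = (−1)^88 = +1.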